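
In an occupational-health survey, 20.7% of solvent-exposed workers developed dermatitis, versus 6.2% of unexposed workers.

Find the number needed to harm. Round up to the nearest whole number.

NNH = 7

absolute risk difference = 0.145000
1 / 0.145000 = 6.897 → round up → 7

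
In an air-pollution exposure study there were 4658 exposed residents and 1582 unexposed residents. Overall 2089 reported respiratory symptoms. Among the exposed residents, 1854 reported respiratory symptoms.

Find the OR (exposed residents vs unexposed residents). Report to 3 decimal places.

3.790

exposed residents without the outcome: 4658 − 1854 = 2804
unexposed residents with the outcome: 2089 − 1854 = 235
unexposed residents without the outcome: 1582 − 235 = 1347
OR = (1854 × 1347) / (2804 × 235) = 2497338/658940 ≈ 3.790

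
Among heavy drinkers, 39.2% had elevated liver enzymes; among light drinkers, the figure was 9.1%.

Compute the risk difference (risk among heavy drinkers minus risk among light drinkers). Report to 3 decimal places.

risk difference = 0.3920 − 0.0910 = 0.301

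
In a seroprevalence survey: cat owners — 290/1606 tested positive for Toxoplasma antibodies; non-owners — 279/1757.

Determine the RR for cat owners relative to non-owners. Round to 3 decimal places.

1.137

risk, cat owners = 290/1606 = 0.1806
risk, non-owners = 279/1757 = 0.1588
RR = 0.1806 / 0.1588 = 1.137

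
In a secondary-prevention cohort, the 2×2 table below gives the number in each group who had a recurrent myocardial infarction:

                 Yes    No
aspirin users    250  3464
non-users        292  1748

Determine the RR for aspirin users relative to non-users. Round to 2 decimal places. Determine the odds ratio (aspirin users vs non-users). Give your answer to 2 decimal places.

risk, aspirin users = 250/3714 = 0.0673
risk, non-users = 292/2040 = 0.1431
RR = 0.0673 / 0.1431 = 0.47
OR = (250 × 1748) / (3464 × 292) = 437000/1011488 ≈ 0.43

RR = 0.47; OR = 0.43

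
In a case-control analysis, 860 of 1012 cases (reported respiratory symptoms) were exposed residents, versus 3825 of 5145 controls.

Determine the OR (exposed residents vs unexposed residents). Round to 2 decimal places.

odds, exposed residents = 860/3825 = 0.2248
odds, unexposed residents = 152/1320 = 0.1152
OR = 0.2248 / 0.1152 = 1.95

1.95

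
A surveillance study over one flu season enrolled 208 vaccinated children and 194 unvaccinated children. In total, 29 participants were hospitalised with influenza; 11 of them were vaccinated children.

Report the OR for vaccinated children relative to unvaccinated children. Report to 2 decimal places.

vaccinated children without the outcome: 208 − 11 = 197
unvaccinated children with the outcome: 29 − 11 = 18
unvaccinated children without the outcome: 194 − 18 = 176
OR = (11 × 176) / (197 × 18) = 1936/3546 ≈ 0.55

0.55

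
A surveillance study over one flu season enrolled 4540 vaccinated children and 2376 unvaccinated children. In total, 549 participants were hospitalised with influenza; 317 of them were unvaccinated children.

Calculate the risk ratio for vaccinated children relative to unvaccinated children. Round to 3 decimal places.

vaccinated children with the outcome: 549 − 317 = 232
vaccinated children without the outcome: 4540 − 232 = 4308
unvaccinated children without the outcome: 2376 − 317 = 2059
risk, vaccinated children = 232/4540 = 0.0511
risk, unvaccinated children = 317/2376 = 0.1334
RR = 0.0511 / 0.1334 = 0.383

0.383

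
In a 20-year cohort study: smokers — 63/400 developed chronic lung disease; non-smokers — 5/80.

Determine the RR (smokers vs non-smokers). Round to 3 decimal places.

2.520

risk, smokers = 63/400 = 0.1575
risk, non-smokers = 5/80 = 0.0625
RR = 0.1575 / 0.0625 = 2.520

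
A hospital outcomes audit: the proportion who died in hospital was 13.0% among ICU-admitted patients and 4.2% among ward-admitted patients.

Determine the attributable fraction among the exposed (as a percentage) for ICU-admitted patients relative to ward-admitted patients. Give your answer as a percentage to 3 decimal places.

AR% = (0.13000 − 0.04200) / 0.13000 = 0.6769 → 67.692%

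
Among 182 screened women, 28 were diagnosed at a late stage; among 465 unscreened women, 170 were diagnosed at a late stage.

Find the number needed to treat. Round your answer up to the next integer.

risk, screened women = 28/182 = 0.153846
risk, unscreened women = 170/465 = 0.365591
absolute risk difference = 0.211745
1 / 0.211745 = 4.723 → round up → 5

5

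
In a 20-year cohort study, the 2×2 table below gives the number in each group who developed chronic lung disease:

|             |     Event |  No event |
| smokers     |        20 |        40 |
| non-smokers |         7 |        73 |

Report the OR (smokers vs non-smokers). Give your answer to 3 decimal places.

OR = (20 × 73) / (40 × 7) = 1460/280 ≈ 5.214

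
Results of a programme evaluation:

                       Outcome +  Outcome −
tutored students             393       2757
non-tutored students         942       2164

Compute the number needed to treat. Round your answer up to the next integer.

NNT ≈ 6

risk, tutored students = 393/3150 = 0.124762
risk, non-tutored students = 942/3106 = 0.303284
absolute risk difference = 0.178522
1 / 0.178522 = 5.602 → round up → 6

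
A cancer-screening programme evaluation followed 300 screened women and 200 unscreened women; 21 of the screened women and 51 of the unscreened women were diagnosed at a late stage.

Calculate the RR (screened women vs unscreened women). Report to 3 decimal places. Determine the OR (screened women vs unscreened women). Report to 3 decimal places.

RR = 0.275; OR = 0.220

risk, screened women = 21/300 = 0.0700
risk, unscreened women = 51/200 = 0.2550
RR = 0.0700 / 0.2550 = 0.275
odds, screened women = 21/279 = 0.0753
odds, unscreened women = 51/149 = 0.3423
OR = 0.0753 / 0.3423 = 0.220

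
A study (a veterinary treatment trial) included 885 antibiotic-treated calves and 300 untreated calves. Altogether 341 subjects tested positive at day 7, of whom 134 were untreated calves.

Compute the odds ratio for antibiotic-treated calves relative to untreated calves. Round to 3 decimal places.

OR: 0.378

antibiotic-treated calves with the outcome: 341 − 134 = 207
antibiotic-treated calves without the outcome: 885 − 207 = 678
untreated calves without the outcome: 300 − 134 = 166
odds, antibiotic-treated calves = 207/678 = 0.3053
odds, untreated calves = 134/166 = 0.8072
OR = 0.3053 / 0.8072 = 0.378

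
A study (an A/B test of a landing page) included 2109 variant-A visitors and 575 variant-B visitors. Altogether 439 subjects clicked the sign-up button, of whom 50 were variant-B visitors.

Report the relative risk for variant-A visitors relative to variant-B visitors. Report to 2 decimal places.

variant-A visitors with the outcome: 439 − 50 = 389
variant-A visitors without the outcome: 2109 − 389 = 1720
variant-B visitors without the outcome: 575 − 50 = 525
risk, variant-A visitors = 389/2109 = 0.1844
risk, variant-B visitors = 50/575 = 0.0870
RR = 0.1844 / 0.0870 = 2.12

2.12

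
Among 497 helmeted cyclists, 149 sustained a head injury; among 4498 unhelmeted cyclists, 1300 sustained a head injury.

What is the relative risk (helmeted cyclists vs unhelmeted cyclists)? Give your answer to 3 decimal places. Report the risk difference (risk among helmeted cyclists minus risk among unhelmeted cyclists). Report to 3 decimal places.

RR = 1.037; RD = 0.011

risk, helmeted cyclists = 149/497 = 0.2998
risk, unhelmeted cyclists = 1300/4498 = 0.2890
RR = 0.2998 / 0.2890 = 1.037
risk difference = 0.2998 − 0.2890 = 0.011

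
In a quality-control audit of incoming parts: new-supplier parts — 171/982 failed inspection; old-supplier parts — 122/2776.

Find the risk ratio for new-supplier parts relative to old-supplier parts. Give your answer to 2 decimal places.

3.96

risk, new-supplier parts = 171/982 = 0.17413
risk, old-supplier parts = 122/2776 = 0.04395
RR = 0.17413 / 0.04395 = 3.96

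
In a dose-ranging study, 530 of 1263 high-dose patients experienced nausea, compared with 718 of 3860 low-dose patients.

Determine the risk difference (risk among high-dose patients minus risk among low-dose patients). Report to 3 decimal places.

risk, high-dose patients = 530/1263 = 0.4196
risk, low-dose patients = 718/3860 = 0.1860
risk difference = 0.4196 − 0.1860 = 0.234

RD: 0.234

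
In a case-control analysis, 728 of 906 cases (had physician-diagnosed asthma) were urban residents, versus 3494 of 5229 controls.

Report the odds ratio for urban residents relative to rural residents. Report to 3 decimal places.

OR = (728 × 1735) / (3494 × 178) = 1263080/621932 ≈ 2.031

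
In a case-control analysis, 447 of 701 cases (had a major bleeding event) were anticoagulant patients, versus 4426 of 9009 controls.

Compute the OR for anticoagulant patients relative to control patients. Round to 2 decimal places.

1.82

odds, anticoagulant patients = 447/4426 = 0.1010
odds, control patients = 254/4583 = 0.0554
OR = 0.1010 / 0.0554 = 1.82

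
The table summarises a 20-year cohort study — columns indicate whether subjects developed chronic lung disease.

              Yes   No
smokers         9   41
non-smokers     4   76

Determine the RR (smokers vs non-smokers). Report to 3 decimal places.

RR = 3.600

risk, smokers = 9/50 = 0.1800
risk, non-smokers = 4/80 = 0.0500
RR = 0.1800 / 0.0500 = 3.600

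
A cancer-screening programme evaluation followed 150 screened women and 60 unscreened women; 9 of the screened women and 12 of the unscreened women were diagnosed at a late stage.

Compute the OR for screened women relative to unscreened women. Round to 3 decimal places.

OR = (9 × 48) / (141 × 12) = 432/1692 ≈ 0.255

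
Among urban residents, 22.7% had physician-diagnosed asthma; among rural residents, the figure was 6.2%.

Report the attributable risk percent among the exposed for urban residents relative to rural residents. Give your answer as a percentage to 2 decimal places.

AR% = (0.2270 − 0.0620) / 0.2270 = 0.7269 → 72.69%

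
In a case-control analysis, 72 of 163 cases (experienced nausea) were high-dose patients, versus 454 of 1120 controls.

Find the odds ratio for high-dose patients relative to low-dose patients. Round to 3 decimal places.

OR = (72 × 666) / (454 × 91) = 47952/41314 ≈ 1.161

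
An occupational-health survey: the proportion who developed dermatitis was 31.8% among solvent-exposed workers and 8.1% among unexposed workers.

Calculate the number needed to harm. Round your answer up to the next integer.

absolute risk difference = 0.237000
1 / 0.237000 = 4.219 → round up → 5

NNH ≈ 5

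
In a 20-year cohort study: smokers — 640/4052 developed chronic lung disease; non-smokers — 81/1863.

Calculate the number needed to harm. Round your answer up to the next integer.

9

risk, smokers = 640/4052 = 0.157947
risk, non-smokers = 81/1863 = 0.043478
absolute risk difference = 0.114468
1 / 0.114468 = 8.736 → round up → 9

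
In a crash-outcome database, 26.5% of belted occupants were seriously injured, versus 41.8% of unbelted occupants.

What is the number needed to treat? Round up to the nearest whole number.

absolute risk difference = 0.153000
1 / 0.153000 = 6.536 → round up → 7

7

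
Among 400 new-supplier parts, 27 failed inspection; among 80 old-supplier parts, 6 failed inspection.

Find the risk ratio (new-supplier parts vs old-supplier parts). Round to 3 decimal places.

risk, new-supplier parts = 27/400 = 0.0675
risk, old-supplier parts = 6/80 = 0.0750
RR = 0.0675 / 0.0750 = 0.900

RR: 0.900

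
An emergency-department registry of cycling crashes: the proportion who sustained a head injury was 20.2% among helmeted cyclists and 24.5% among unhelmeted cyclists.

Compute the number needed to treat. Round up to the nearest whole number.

24

absolute risk difference = 0.043000
1 / 0.043000 = 23.256 → round up → 24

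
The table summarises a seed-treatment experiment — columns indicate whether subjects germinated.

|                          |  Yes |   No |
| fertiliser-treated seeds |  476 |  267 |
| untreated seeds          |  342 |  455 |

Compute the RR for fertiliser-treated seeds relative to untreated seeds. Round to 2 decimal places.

risk, fertiliser-treated seeds = 476/743 = 0.6406
risk, untreated seeds = 342/797 = 0.4291
RR = 0.6406 / 0.4291 = 1.49

RR = 1.49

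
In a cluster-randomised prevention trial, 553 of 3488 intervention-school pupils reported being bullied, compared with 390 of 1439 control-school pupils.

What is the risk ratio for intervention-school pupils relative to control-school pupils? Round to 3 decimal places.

risk, intervention-school pupils = 553/3488 = 0.1585
risk, control-school pupils = 390/1439 = 0.2710
RR = 0.1585 / 0.2710 = 0.585

0.585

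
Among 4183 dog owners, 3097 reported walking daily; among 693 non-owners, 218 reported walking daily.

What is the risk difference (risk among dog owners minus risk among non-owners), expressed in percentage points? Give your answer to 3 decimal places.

42.580

risk, dog owners = 3097/4183 = 0.7404
risk, non-owners = 218/693 = 0.3146
risk difference = 0.7404 − 0.3146 = 0.4258 → 42.580 percentage points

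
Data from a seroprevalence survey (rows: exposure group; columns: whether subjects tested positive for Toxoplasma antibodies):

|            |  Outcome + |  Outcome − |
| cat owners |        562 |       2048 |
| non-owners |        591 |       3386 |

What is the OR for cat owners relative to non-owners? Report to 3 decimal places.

OR: 1.572

odds, cat owners = 562/2048 = 0.2744
odds, non-owners = 591/3386 = 0.1745
OR = 0.2744 / 0.1745 = 1.572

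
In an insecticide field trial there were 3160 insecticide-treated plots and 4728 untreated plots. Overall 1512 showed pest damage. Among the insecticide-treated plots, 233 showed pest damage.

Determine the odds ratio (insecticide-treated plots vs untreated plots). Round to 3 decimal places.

OR = 0.215

insecticide-treated plots without the outcome: 3160 − 233 = 2927
untreated plots with the outcome: 1512 − 233 = 1279
untreated plots without the outcome: 4728 − 1279 = 3449
OR = (233 × 3449) / (2927 × 1279) = 803617/3743633 ≈ 0.215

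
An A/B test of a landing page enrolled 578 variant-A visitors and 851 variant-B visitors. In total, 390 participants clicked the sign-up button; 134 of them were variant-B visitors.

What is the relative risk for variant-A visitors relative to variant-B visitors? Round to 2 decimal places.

variant-A visitors with the outcome: 390 − 134 = 256
variant-A visitors without the outcome: 578 − 256 = 322
variant-B visitors without the outcome: 851 − 134 = 717
risk, variant-A visitors = 256/578 = 0.4429
risk, variant-B visitors = 134/851 = 0.1575
RR = 0.4429 / 0.1575 = 2.81

2.81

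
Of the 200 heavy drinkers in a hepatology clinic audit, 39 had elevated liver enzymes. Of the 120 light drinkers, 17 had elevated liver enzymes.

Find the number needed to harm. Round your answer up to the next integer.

risk, heavy drinkers = 39/200 = 0.195000
risk, light drinkers = 17/120 = 0.141667
absolute risk difference = 0.053333
1 / 0.053333 = 18.750 → round up → 19

19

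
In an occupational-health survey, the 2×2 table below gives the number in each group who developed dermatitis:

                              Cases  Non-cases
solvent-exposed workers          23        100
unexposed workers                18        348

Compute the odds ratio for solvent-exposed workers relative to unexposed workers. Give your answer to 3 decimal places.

OR = (23 × 348) / (100 × 18) = 8004/1800 ≈ 4.447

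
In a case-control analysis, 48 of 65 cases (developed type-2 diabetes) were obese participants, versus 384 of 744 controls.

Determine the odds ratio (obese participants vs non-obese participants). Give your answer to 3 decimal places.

OR = (48 × 360) / (384 × 17) = 17280/6528 ≈ 2.647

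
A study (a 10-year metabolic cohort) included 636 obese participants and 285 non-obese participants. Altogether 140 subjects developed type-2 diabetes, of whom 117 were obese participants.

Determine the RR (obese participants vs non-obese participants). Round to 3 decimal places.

RR: 2.280

obese participants without the outcome: 636 − 117 = 519
non-obese participants with the outcome: 140 − 117 = 23
non-obese participants without the outcome: 285 − 23 = 262
risk, obese participants = 117/636 = 0.1840
risk, non-obese participants = 23/285 = 0.0807
RR = 0.1840 / 0.0807 = 2.280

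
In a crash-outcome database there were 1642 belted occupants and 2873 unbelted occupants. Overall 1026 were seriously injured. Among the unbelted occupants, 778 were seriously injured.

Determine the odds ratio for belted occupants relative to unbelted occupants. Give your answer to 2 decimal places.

belted occupants with the outcome: 1026 − 778 = 248
belted occupants without the outcome: 1642 − 248 = 1394
unbelted occupants without the outcome: 2873 − 778 = 2095
OR = (248 × 2095) / (1394 × 778) = 519560/1084532 ≈ 0.48

OR = 0.48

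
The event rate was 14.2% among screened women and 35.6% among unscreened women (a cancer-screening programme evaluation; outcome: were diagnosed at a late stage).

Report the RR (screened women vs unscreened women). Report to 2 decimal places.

RR = 0.1420 / 0.3560 = 0.40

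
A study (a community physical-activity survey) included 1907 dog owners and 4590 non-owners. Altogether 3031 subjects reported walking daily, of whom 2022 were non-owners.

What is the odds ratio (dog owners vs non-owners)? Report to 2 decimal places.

dog owners with the outcome: 3031 − 2022 = 1009
dog owners without the outcome: 1907 − 1009 = 898
non-owners without the outcome: 4590 − 2022 = 2568
OR = (1009 × 2568) / (898 × 2022) = 2591112/1815756 ≈ 1.43

OR ≈ 1.43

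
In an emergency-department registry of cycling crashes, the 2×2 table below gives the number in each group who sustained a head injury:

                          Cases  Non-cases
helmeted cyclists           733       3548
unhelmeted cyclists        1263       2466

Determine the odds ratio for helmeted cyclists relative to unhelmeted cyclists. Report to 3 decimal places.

OR = (733 × 2466) / (3548 × 1263) = 1807578/4481124 ≈ 0.403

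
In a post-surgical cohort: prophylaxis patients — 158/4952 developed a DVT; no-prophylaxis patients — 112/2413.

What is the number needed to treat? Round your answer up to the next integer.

risk, prophylaxis patients = 158/4952 = 0.031906
risk, no-prophylaxis patients = 112/2413 = 0.046415
absolute risk difference = 0.014509
1 / 0.014509 = 68.923 → round up → 69

69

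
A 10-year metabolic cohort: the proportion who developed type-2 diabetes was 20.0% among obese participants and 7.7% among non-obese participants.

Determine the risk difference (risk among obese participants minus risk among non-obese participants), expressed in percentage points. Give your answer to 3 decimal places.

RD: 12.300

risk difference = 0.2000 − 0.0770 = 0.1230 → 12.300 percentage points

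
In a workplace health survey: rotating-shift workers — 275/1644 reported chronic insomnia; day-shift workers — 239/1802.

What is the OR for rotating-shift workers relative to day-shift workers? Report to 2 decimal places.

OR = (275 × 1563) / (1369 × 239) = 429825/327191 ≈ 1.31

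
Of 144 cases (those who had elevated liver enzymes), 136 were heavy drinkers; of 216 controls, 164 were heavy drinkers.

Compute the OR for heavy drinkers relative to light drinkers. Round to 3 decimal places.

OR = (136 × 52) / (164 × 8) = 7072/1312 ≈ 5.390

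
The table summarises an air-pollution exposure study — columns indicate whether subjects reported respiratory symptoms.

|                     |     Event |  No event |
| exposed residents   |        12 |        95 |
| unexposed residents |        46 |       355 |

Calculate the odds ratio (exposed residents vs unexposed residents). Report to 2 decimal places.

odds, exposed residents = 12/95 = 0.1263
odds, unexposed residents = 46/355 = 0.1296
OR = 0.1263 / 0.1296 = 0.97

OR ≈ 0.97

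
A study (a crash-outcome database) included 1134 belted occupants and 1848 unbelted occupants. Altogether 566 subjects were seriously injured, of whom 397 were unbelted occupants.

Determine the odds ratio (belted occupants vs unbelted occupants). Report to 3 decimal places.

belted occupants with the outcome: 566 − 397 = 169
belted occupants without the outcome: 1134 − 169 = 965
unbelted occupants without the outcome: 1848 − 397 = 1451
OR = (169 × 1451) / (965 × 397) = 245219/383105 ≈ 0.640

0.640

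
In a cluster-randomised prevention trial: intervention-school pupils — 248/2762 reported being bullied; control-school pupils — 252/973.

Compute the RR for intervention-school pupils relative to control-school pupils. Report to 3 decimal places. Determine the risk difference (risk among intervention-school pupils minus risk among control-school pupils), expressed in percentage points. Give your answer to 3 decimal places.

RR = 0.347; RD = -16.920

risk, intervention-school pupils = 248/2762 = 0.0898
risk, control-school pupils = 252/973 = 0.2590
RR = 0.0898 / 0.2590 = 0.347
risk difference = 0.0898 − 0.2590 = -0.1692 → -16.920 percentage points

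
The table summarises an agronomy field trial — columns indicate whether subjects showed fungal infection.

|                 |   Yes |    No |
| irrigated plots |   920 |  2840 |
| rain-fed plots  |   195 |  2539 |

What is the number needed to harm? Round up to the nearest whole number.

6

risk, irrigated plots = 920/3760 = 0.244681
risk, rain-fed plots = 195/2734 = 0.071324
absolute risk difference = 0.173357
1 / 0.173357 = 5.768 → round up → 6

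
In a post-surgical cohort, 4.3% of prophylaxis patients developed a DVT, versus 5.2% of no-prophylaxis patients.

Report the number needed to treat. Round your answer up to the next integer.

absolute risk difference = 0.009000
1 / 0.009000 = 111.111 → round up → 112

NNT ≈ 112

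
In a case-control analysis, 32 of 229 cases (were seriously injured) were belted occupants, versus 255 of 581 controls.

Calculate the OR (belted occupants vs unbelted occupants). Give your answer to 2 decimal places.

odds, belted occupants = 32/255 = 0.1255
odds, unbelted occupants = 197/326 = 0.6043
OR = 0.1255 / 0.6043 = 0.21

0.21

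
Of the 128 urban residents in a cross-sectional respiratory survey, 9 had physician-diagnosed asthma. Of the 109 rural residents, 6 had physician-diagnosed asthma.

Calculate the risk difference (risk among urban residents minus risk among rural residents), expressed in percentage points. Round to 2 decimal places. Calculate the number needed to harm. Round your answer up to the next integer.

RD = 1.53; NNH = 66

risk, urban residents = 9/128 = 0.0703
risk, rural residents = 6/109 = 0.0550
risk difference = 0.0703 − 0.0550 = 0.0153 → 1.53 percentage points
absolute risk difference = 0.015267
1 / 0.015267 = 65.501 → round up → 66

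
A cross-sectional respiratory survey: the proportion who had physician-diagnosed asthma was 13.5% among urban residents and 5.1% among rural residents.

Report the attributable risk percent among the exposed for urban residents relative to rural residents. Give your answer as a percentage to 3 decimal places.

AR% = (0.1350 − 0.0510) / 0.1350 = 0.6222 → 62.222%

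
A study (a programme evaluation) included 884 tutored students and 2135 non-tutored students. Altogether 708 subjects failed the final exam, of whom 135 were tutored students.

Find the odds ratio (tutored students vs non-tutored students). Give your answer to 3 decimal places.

OR = 0.491

tutored students without the outcome: 884 − 135 = 749
non-tutored students with the outcome: 708 − 135 = 573
non-tutored students without the outcome: 2135 − 573 = 1562
OR = (135 × 1562) / (749 × 573) = 210870/429177 ≈ 0.491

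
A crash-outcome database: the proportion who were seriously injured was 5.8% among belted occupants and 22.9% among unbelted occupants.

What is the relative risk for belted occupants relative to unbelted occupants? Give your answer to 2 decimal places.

RR = 0.0580 / 0.2290 = 0.25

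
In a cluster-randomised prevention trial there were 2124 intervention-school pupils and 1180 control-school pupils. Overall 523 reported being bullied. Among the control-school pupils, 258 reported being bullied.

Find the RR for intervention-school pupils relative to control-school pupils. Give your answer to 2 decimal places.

intervention-school pupils with the outcome: 523 − 258 = 265
intervention-school pupils without the outcome: 2124 − 265 = 1859
control-school pupils without the outcome: 1180 − 258 = 922
risk, intervention-school pupils = 265/2124 = 0.1248
risk, control-school pupils = 258/1180 = 0.2186
RR = 0.1248 / 0.2186 = 0.57

0.57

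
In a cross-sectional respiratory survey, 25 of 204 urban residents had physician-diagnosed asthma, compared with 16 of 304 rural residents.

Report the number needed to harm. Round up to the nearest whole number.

15

risk, urban residents = 25/204 = 0.122549
risk, rural residents = 16/304 = 0.052632
absolute risk difference = 0.069917
1 / 0.069917 = 14.303 → round up → 15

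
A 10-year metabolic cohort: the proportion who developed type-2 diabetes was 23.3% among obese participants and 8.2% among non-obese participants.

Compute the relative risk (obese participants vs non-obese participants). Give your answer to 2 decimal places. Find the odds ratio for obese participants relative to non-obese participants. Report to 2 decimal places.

RR = 0.2330 / 0.0820 = 2.84
odds, obese participants = 0.2330/0.7670 = 0.3038
odds, non-obese participants = 0.0820/0.9180 = 0.0893
OR = 0.3038 / 0.0893 = 3.40

RR = 2.84; OR = 3.40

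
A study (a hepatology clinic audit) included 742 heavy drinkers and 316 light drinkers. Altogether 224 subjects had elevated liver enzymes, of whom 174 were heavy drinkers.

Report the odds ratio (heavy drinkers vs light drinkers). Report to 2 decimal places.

heavy drinkers without the outcome: 742 − 174 = 568
light drinkers with the outcome: 224 − 174 = 50
light drinkers without the outcome: 316 − 50 = 266
odds, heavy drinkers = 174/568 = 0.3063
odds, light drinkers = 50/266 = 0.1880
OR = 0.3063 / 0.1880 = 1.63

OR = 1.63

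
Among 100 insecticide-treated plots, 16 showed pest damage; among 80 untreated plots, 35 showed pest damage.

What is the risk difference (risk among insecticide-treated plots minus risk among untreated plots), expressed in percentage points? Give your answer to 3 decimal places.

risk, insecticide-treated plots = 16/100 = 0.1600
risk, untreated plots = 35/80 = 0.4375
risk difference = 0.1600 − 0.4375 = -0.2775 → -27.750 percentage points

RD ≈ -27.750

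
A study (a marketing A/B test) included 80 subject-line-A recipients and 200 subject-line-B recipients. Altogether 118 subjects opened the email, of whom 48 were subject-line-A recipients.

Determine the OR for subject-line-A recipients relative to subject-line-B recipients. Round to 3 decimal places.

2.786

subject-line-A recipients without the outcome: 80 − 48 = 32
subject-line-B recipients with the outcome: 118 − 48 = 70
subject-line-B recipients without the outcome: 200 − 70 = 130
OR = (48 × 130) / (32 × 70) = 6240/2240 ≈ 2.786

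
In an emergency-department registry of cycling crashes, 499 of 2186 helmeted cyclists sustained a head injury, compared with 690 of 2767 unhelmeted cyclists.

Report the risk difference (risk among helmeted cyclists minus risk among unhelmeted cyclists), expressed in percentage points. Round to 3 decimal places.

risk, helmeted cyclists = 499/2186 = 0.2283
risk, unhelmeted cyclists = 690/2767 = 0.2494
risk difference = 0.2283 − 0.2494 = -0.0211 → -2.110 percentage points

RD ≈ -2.110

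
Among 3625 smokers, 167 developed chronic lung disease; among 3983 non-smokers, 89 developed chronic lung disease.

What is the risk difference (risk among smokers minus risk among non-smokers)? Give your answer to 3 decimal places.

risk, smokers = 167/3625 = 0.04607
risk, non-smokers = 89/3983 = 0.02234
risk difference = 0.04607 − 0.02234 = 0.024

RD: 0.024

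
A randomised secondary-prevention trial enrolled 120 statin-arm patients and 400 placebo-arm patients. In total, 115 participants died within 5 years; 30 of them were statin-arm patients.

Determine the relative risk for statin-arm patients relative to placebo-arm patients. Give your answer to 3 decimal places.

1.176

statin-arm patients without the outcome: 120 − 30 = 90
placebo-arm patients with the outcome: 115 − 30 = 85
placebo-arm patients without the outcome: 400 − 85 = 315
risk, statin-arm patients = 30/120 = 0.2500
risk, placebo-arm patients = 85/400 = 0.2125
RR = 0.2500 / 0.2125 = 1.176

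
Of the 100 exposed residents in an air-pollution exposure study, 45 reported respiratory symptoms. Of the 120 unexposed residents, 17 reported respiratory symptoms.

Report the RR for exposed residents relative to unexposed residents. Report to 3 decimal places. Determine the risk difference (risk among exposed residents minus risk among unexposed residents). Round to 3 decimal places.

risk, exposed residents = 45/100 = 0.4500
risk, unexposed residents = 17/120 = 0.1417
RR = 0.4500 / 0.1417 = 3.176
risk difference = 0.4500 − 0.1417 = 0.308

RR = 3.176; RD = 0.308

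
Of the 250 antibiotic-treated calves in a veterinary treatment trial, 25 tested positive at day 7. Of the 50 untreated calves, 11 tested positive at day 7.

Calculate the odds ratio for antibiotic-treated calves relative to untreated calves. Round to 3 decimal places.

OR = (25 × 39) / (225 × 11) = 975/2475 ≈ 0.394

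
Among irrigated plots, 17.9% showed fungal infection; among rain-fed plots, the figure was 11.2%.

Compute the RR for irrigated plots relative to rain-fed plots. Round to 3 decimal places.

RR = 0.1790 / 0.1120 = 1.598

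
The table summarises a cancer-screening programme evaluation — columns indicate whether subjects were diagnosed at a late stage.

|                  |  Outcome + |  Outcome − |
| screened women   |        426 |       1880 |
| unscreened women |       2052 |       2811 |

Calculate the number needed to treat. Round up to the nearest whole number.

risk, screened women = 426/2306 = 0.184735
risk, unscreened women = 2052/4863 = 0.421962
absolute risk difference = 0.237226
1 / 0.237226 = 4.215 → round up → 5

5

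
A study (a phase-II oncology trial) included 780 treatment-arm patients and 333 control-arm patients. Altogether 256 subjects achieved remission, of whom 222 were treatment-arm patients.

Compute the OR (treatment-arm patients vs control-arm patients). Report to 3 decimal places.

3.499

treatment-arm patients without the outcome: 780 − 222 = 558
control-arm patients with the outcome: 256 − 222 = 34
control-arm patients without the outcome: 333 − 34 = 299
odds, treatment-arm patients = 222/558 = 0.3978
odds, control-arm patients = 34/299 = 0.1137
OR = 0.3978 / 0.1137 = 3.499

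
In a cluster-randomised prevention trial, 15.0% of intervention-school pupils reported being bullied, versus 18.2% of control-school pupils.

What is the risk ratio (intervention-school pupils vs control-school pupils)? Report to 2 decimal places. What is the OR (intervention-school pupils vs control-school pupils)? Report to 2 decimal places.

RR = 0.82; OR = 0.79

RR = 0.1500 / 0.1820 = 0.82
odds, intervention-school pupils = 0.1500/0.8500 = 0.1765
odds, control-school pupils = 0.1820/0.8180 = 0.2225
OR = 0.1765 / 0.2225 = 0.79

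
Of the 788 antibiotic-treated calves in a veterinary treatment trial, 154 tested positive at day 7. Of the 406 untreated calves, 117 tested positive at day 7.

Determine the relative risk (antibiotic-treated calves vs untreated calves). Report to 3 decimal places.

risk, antibiotic-treated calves = 154/788 = 0.1954
risk, untreated calves = 117/406 = 0.2882
RR = 0.1954 / 0.2882 = 0.678

RR: 0.678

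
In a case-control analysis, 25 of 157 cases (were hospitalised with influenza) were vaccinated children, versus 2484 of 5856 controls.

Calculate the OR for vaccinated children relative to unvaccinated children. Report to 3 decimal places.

OR = (25 × 3372) / (2484 × 132) = 84300/327888 ≈ 0.257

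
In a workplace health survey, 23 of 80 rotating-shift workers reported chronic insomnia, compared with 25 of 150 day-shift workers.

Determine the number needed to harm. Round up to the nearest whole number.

NNH ≈ 9

risk, rotating-shift workers = 23/80 = 0.287500
risk, day-shift workers = 25/150 = 0.166667
absolute risk difference = 0.120833
1 / 0.120833 = 8.276 → round up → 9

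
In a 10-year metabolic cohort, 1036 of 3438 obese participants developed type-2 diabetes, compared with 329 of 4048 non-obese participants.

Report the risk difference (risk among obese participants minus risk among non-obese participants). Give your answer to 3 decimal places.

RD ≈ 0.220

risk, obese participants = 1036/3438 = 0.3013
risk, non-obese participants = 329/4048 = 0.0813
risk difference = 0.3013 − 0.0813 = 0.220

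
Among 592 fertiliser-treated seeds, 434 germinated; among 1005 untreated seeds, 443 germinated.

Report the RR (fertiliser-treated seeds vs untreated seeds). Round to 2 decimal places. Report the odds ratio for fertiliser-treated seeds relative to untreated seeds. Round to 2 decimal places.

RR = 1.66; OR = 3.48

risk, fertiliser-treated seeds = 434/592 = 0.7331
risk, untreated seeds = 443/1005 = 0.4408
RR = 0.7331 / 0.4408 = 1.66
OR = (434 × 562) / (158 × 443) = 243908/69994 ≈ 3.48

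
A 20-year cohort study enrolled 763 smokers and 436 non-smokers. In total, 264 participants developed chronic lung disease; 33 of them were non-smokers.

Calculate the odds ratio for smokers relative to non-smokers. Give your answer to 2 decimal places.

smokers with the outcome: 264 − 33 = 231
smokers without the outcome: 763 − 231 = 532
non-smokers without the outcome: 436 − 33 = 403
OR = (231 × 403) / (532 × 33) = 93093/17556 ≈ 5.30

OR ≈ 5.30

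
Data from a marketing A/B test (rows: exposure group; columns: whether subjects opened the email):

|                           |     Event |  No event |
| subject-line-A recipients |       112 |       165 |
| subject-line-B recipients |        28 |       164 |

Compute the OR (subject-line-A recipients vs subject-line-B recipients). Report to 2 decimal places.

3.98

odds, subject-line-A recipients = 112/165 = 0.6788
odds, subject-line-B recipients = 28/164 = 0.1707
OR = 0.6788 / 0.1707 = 3.98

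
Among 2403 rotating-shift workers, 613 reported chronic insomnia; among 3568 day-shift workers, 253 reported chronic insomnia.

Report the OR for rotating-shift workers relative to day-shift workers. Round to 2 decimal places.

odds, rotating-shift workers = 613/1790 = 0.3425
odds, day-shift workers = 253/3315 = 0.0763
OR = 0.3425 / 0.0763 = 4.49

4.49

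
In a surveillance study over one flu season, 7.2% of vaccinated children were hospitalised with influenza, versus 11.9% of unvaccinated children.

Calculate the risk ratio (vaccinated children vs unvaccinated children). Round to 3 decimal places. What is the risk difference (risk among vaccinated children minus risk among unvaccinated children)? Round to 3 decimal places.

RR = 0.605; RD = -0.047

RR = 0.0720 / 0.1190 = 0.605
risk difference = 0.0720 − 0.1190 = -0.047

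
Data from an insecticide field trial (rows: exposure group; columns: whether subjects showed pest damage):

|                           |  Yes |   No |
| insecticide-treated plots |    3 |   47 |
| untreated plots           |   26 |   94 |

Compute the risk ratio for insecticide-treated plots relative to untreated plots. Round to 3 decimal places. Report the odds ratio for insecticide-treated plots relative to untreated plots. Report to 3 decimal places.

risk, insecticide-treated plots = 3/50 = 0.0600
risk, untreated plots = 26/120 = 0.2167
RR = 0.0600 / 0.2167 = 0.277
OR = (3 × 94) / (47 × 26) = 282/1222 ≈ 0.231

RR = 0.277; OR = 0.231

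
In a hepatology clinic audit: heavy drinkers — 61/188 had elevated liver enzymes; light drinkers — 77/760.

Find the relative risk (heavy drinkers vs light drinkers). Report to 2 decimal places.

RR ≈ 3.20

risk, heavy drinkers = 61/188 = 0.3245
risk, light drinkers = 77/760 = 0.1013
RR = 0.3245 / 0.1013 = 3.20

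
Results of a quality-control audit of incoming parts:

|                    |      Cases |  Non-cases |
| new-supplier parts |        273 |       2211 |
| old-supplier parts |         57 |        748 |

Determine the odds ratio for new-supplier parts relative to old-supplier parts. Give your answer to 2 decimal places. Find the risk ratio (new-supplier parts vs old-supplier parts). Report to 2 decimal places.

OR = (273 × 748) / (2211 × 57) = 204204/126027 ≈ 1.62
risk, new-supplier parts = 273/2484 = 0.1099
risk, old-supplier parts = 57/805 = 0.0708
RR = 0.1099 / 0.0708 = 1.55

OR = 1.62; RR = 1.55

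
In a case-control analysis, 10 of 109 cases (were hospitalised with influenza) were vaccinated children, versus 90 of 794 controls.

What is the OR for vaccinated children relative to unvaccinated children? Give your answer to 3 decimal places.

odds, vaccinated children = 10/90 = 0.1111
odds, unvaccinated children = 99/704 = 0.1406
OR = 0.1111 / 0.1406 = 0.790

0.790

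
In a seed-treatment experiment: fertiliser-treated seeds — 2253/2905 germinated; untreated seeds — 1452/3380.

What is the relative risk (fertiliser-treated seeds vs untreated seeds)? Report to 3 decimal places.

1.805

risk, fertiliser-treated seeds = 2253/2905 = 0.7756
risk, untreated seeds = 1452/3380 = 0.4296
RR = 0.7756 / 0.4296 = 1.805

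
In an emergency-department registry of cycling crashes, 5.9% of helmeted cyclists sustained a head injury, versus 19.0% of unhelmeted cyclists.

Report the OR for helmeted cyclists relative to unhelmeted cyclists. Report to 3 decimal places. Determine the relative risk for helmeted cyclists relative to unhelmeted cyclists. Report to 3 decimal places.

odds, helmeted cyclists = 0.0590/0.9410 = 0.0627
odds, unhelmeted cyclists = 0.1900/0.8100 = 0.2346
OR = 0.0627 / 0.2346 = 0.267
RR = 0.0590 / 0.1900 = 0.311

OR = 0.267; RR = 0.311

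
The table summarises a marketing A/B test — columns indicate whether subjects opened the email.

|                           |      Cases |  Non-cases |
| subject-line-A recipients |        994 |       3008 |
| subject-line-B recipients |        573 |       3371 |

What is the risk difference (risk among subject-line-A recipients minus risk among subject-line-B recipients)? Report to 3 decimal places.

0.103

risk, subject-line-A recipients = 994/4002 = 0.2484
risk, subject-line-B recipients = 573/3944 = 0.1453
risk difference = 0.2484 − 0.1453 = 0.103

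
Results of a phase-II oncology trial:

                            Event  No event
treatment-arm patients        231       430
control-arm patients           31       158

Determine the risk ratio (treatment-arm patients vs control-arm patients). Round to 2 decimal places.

RR = 2.13

risk, treatment-arm patients = 231/661 = 0.3495
risk, control-arm patients = 31/189 = 0.1640
RR = 0.3495 / 0.1640 = 2.13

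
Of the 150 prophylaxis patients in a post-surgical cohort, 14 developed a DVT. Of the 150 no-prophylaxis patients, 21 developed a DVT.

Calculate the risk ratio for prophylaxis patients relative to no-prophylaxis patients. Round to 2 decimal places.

risk, prophylaxis patients = 14/150 = 0.0933
risk, no-prophylaxis patients = 21/150 = 0.1400
RR = 0.0933 / 0.1400 = 0.67

RR ≈ 0.67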